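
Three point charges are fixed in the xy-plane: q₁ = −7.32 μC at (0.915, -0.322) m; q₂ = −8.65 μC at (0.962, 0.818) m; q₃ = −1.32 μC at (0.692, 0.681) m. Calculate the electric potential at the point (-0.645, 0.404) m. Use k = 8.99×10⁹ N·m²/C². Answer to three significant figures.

Electric potential is a scalar, so the contributions from each charge add algebraically: V = Σ kqᵢ/rᵢ.
Distances from the field point to each charge: r₁ = 1.72 m, r₂ = 1.66 m, r₃ = 1.37 m.
V = k[(-7.32×10⁻⁶)/(1.72) + (-8.65×10⁻⁶)/(1.66) + (-1.32×10⁻⁶)/(1.37)] = -9.38×10⁴ V.

-9.38×10⁴ V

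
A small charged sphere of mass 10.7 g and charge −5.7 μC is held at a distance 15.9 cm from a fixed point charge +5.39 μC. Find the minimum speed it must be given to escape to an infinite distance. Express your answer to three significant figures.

To just escape, total mechanical energy must reach zero at infinity: ½mv²_min + U = 0, so ½mv²_min = −U = |kQq|/r.
|U| = |kQq|/r = (8.99×10⁹ N·m²/C²)(5.39×10⁻⁶)(5.70×10⁻⁶)/(0.159) = 1.74 J.
v_min = √(2|U|/m) = √(2·1.74/0.0107) = 18.0 m/s.

18.0 m/s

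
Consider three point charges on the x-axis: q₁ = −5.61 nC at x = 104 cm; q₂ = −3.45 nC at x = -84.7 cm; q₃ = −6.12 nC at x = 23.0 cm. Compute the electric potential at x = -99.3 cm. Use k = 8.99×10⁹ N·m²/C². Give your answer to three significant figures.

Electric potential is a scalar, so the contributions from each charge add algebraically: V = Σ kqᵢ/rᵢ.
Distances from the field point to each charge: r₁ = 2.03 m, r₂ = 0.146 m, r₃ = 1.22 m.
V = k[(-5.61×10⁻⁹)/(2.03) + (-3.45×10⁻⁹)/(0.146) + (-6.12×10⁻⁹)/(1.22)] = -282 V.

-282 V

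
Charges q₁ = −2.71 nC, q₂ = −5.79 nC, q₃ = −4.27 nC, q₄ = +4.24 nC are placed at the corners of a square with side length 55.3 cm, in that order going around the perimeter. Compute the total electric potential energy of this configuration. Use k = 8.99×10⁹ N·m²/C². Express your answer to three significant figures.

The work to assemble the configuration equals its total potential energy, U = Σ kqᵢqⱼ/rᵢⱼ over all pairs.
The four side pairs have separation 0.553 m and the two diagonal pairs 0.782 m.
Summing all 6 pair terms gives U = 2.67×10⁻⁸ J.

2.67×10⁻⁸ J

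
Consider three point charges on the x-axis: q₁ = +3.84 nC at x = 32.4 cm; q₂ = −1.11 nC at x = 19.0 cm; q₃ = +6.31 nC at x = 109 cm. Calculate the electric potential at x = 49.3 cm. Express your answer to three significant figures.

266 V

Electric potential is a scalar, so the contributions from each charge add algebraically: V = Σ kqᵢ/rᵢ.
Distances from the field point to each charge: r₁ = 0.169 m, r₂ = 0.303 m, r₃ = 0.597 m.
V = k[(3.84×10⁻⁹)/(0.169) + (-1.11×10⁻⁹)/(0.303) + (6.31×10⁻⁹)/(0.597)] = 266 V.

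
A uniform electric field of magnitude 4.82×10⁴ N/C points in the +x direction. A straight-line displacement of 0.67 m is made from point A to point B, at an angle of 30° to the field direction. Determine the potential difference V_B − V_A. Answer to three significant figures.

-2.80×10⁴ V

Only the component of displacement along E changes the potential: ΔV = −E·d·cosθ.
ΔV = −(4.82×10⁴ V/m)(0.670 m)cos30° = -2.80×10⁴ V.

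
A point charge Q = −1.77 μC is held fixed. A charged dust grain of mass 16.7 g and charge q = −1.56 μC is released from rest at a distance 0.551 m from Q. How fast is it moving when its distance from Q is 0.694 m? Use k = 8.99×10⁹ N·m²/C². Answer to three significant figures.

1.05 m/s

Only the electrostatic force acts, so mechanical energy is conserved: ½mv² = U₁ − U₂ = kQq(1/r₁ − 1/r₂).
U₁ − U₂ = (8.99×10⁹ N·m²/C²)(-1.77×10⁻⁶ C)(-1.56×10⁻⁶ C)(1/0.551 − 1/0.694) = 9.28×10⁻³ J.
v = √(2·9.28×10⁻³/0.0167) = 1.05 m/s.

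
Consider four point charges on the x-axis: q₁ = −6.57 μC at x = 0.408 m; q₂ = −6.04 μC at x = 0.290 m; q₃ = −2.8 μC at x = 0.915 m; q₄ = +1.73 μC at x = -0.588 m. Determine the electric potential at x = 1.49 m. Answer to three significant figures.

-1.36×10⁵ V

Electric potential is a scalar, so the contributions from each charge add algebraically: V = Σ kqᵢ/rᵢ.
Distances from the field point to each charge: r₁ = 1.08 m, r₂ = 1.20 m, r₃ = 0.575 m, r₄ = 2.08 m.
V = k[(-6.57×10⁻⁶)/(1.08) + (-6.04×10⁻⁶)/(1.20) + (-2.80×10⁻⁶)/(0.575) + (1.73×10⁻⁶)/(2.08)] = -1.36×10⁵ V.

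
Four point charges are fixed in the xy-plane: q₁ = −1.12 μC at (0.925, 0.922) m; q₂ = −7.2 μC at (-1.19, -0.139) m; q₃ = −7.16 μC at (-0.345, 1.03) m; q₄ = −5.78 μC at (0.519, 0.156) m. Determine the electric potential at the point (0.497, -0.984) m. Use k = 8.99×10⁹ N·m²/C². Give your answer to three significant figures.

-1.15×10⁵ V

The total potential is the scalar sum of each charge's contribution, V = Σ kqᵢ/rᵢ.
Distances from the field point to each charge: r₁ = 1.95 m, r₂ = 1.89 m, r₃ = 2.18 m, r₄ = 1.14 m.
V = k[(-1.12×10⁻⁶)/(1.95) + (-7.20×10⁻⁶)/(1.89) + (-7.16×10⁻⁶)/(2.18) + (-5.78×10⁻⁶)/(1.14)] = -1.15×10⁵ V.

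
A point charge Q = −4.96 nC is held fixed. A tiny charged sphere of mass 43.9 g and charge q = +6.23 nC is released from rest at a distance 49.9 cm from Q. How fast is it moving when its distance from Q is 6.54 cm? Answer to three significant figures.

0.0130 m/s

Only the electrostatic force acts, so mechanical energy is conserved: ½mv² = U₁ − U₂ = kQq(1/r₁ − 1/r₂).
U₁ − U₂ = (8.99×10⁹ N·m²/C²)(-4.96×10⁻⁹ C)(6.23×10⁻⁹ C)(1/0.499 − 1/0.0654) = 3.69×10⁻⁶ J.
v = √(2·3.69×10⁻⁶/0.0439) = 0.0130 m/s.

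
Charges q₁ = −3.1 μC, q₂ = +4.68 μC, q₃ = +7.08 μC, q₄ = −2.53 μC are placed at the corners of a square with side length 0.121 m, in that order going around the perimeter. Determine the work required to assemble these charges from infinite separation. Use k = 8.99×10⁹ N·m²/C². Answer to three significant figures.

The assembly work is the sum of pairwise potential energies, U = Σ_{i<j} kqᵢqⱼ/rᵢⱼ.
The four side pairs have separation 0.121 m and the two diagonal pairs 0.171 m.
Summing all 6 pair terms gives U = -1.14 J.

-1.14 J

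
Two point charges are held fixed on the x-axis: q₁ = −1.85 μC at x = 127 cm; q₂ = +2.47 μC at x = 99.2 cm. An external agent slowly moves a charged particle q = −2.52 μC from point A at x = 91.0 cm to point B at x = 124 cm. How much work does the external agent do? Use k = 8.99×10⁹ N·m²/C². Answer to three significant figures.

1.74 J

For quasistatic motion the external work equals the change in potential energy: W_ext = qΔV = q(V_B − V_A).
At A: distances to the source charges are 0.360 m, 0.0820 m; V_A = Σ kqᵢ/rᵢ = 2.25×10⁵ V.
At B: distances to the source charges are 0.0300 m, 0.248 m; V_B = Σ kqᵢ/rᵢ = -4.65×10⁵ V.
ΔV = V_B − V_A = -6.89×10⁵ V.
W_ext = qΔV = (-2.52×10⁻⁶ C)(-6.89×10⁵ V) = 1.74 J.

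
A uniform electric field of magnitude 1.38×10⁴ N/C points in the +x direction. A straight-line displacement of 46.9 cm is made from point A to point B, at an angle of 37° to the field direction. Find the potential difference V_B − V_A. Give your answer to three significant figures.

Only the component of displacement along E changes the potential: ΔV = −E·d·cosθ.
ΔV = −(1.38×10⁴ V/m)(0.469 m)cos37° = -5170 V.

-5170 V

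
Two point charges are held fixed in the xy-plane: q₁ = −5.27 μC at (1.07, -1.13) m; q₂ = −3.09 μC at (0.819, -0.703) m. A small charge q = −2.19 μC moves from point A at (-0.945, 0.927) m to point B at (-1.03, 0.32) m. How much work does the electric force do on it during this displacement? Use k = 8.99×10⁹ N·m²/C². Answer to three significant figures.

-8.08×10⁻³ J

The work done by the electric force is W_field = −ΔU = −q(V_B − V_A) = q(V_A − V_B).
At A: distances to the source charges are 2.88 m, 2.40 m; V_A = Σ kqᵢ/rᵢ = -2.80×10⁴ V.
At B: distances to the source charges are 2.55 m, 2.11 m; V_B = Σ kqᵢ/rᵢ = -3.17×10⁴ V.
ΔV = V_B − V_A = -3690 V.
W_field = −qΔV = −(-2.19×10⁻⁶ C)(-3690 V) = -8.08×10⁻³ J.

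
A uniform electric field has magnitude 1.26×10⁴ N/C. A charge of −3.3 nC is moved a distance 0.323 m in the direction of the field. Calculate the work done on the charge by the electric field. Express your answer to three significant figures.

The potential change for a displacement 0.323 m in the direction of the field is ΔV = −Ed = -4070 V.
W_field = −qΔV = -1.34×10⁻⁵ J.

-1.34×10⁻⁵ J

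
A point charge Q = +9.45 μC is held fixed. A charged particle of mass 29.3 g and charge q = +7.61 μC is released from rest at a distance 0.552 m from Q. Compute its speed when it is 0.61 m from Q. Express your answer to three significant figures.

Only the electrostatic force acts, so mechanical energy is conserved: ½mv² = U₁ − U₂ = kQq(1/r₁ − 1/r₂).
U₁ − U₂ = (8.99×10⁹ N·m²/C²)(9.45×10⁻⁶ C)(7.61×10⁻⁶ C)(1/0.552 − 1/0.610) = 0.111 J.
v = √(2·0.111/0.0293) = 2.76 m/s.

2.76 m/s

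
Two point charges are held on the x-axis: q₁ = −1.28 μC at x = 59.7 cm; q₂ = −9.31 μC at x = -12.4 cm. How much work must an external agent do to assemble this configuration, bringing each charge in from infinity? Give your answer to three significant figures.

0.149 J

The work to assemble the configuration equals its total potential energy, U = Σ kqᵢqⱼ/rᵢⱼ over all pairs.
Pair separations: r₁₂ = 0.721 m.
U = (0.149) = 0.149 J.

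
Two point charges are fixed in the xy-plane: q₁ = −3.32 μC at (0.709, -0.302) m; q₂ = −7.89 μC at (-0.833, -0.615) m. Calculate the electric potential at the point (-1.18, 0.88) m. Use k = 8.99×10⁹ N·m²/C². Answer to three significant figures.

Electric potential is a scalar, so the contributions from each charge add algebraically: V = Σ kqᵢ/rᵢ.
Distances from the field point to each charge: r₁ = 2.23 m, r₂ = 1.53 m.
V = k[(-3.32×10⁻⁶)/(2.23) + (-7.89×10⁻⁶)/(1.53)] = -5.96×10⁴ V.

-5.96×10⁴ V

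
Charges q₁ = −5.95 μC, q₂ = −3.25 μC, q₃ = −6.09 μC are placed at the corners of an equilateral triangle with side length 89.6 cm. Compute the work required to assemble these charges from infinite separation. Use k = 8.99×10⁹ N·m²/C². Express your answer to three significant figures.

0.756 J

The work to assemble the configuration equals its total potential energy, U = Σ kqᵢqⱼ/rᵢⱼ over all pairs.
All three pair separations equal the side length, 0.896 m.
U = (0.194) + (0.364) + (0.199) = 0.756 J.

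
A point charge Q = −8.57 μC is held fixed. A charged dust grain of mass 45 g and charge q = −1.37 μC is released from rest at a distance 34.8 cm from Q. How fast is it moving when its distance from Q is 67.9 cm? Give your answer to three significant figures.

Only the electrostatic force acts, so mechanical energy is conserved: ½mv² = U₁ − U₂ = kQq(1/r₁ − 1/r₂).
U₁ − U₂ = (8.99×10⁹ N·m²/C²)(-8.57×10⁻⁶ C)(-1.37×10⁻⁶ C)(1/0.348 − 1/0.679) = 0.148 J.
v = √(2·0.148/0.0450) = 2.56 m/s.

2.56 m/s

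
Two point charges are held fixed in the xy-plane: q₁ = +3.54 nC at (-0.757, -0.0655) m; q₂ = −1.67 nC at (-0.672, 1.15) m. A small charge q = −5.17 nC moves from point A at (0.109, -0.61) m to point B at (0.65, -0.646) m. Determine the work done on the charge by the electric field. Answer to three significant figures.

-4.72×10⁻⁸ J

The work done by the electric force is W_field = −ΔU = −q(V_B − V_A) = q(V_A − V_B).
At A: distances to the source charges are 1.02 m, 1.93 m; V_A = Σ kqᵢ/rᵢ = 23.3 V.
At B: distances to the source charges are 1.52 m, 2.23 m; V_B = Σ kqᵢ/rᵢ = 14.2 V.
ΔV = V_B − V_A = -9.14 V.
W_field = −qΔV = −(-5.17×10⁻⁹ C)(-9.14 V) = -4.72×10⁻⁸ J.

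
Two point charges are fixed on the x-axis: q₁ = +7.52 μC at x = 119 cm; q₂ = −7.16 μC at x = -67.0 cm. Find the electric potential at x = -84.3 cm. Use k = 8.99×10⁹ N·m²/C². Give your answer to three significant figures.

Electric potential is a scalar, so the contributions from each charge add algebraically: V = Σ kqᵢ/rᵢ.
Distances from the field point to each charge: r₁ = 2.03 m, r₂ = 0.173 m.
V = k[(7.52×10⁻⁶)/(2.03) + (-7.16×10⁻⁶)/(0.173)] = -3.39×10⁵ V.

-3.39×10⁵ V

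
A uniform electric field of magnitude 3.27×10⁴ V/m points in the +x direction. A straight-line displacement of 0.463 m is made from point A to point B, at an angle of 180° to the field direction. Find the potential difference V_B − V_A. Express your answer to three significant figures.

1.51×10⁴ V

Only the component of displacement along E changes the potential: ΔV = −E·d·cosθ.
ΔV = −(3.27×10⁴ V/m)(0.463 m)cos180° = 1.51×10⁴ V.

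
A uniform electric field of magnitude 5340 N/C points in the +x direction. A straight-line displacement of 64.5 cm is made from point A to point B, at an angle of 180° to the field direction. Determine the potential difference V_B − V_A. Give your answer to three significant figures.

Only the component of displacement along E changes the potential: ΔV = −E·d·cosθ.
ΔV = −(5340 V/m)(0.645 m)cos180° = 3440 V.

3440 V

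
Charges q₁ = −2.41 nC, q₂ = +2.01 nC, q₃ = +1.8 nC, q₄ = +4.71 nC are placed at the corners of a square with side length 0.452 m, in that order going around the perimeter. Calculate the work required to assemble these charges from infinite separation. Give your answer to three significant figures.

-9.40×10⁻⁹ J

The work to assemble the configuration equals its total potential energy, U = Σ kqᵢqⱼ/rᵢⱼ over all pairs.
The four side pairs have separation 0.452 m and the two diagonal pairs 0.639 m.
Summing all 6 pair terms gives U = -9.40×10⁻⁹ J.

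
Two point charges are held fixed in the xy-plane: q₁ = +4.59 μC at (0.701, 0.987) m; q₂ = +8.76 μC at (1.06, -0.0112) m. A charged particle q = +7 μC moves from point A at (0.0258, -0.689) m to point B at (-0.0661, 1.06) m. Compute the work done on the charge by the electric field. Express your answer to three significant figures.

-0.124 J

The work done by the electric force is W_field = −ΔU = −q(V_B − V_A) = q(V_A − V_B).
At A: distances to the source charges are 1.81 m, 1.24 m; V_A = Σ kqᵢ/rᵢ = 8.65×10⁴ V.
At B: distances to the source charges are 0.771 m, 1.55 m; V_B = Σ kqᵢ/rᵢ = 1.04×10⁵ V.
ΔV = V_B − V_A = 1.77×10⁴ V.
W_field = −qΔV = −(7.00×10⁻⁶ C)(1.77×10⁴ V) = -0.124 J.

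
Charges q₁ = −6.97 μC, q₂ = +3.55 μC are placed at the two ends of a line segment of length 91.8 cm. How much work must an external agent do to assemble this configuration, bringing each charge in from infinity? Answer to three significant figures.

The work to assemble the configuration equals its total potential energy, U = Σ kqᵢqⱼ/rᵢⱼ over all pairs.
The separation is r = 0.918 m.
U = (-0.242) = -0.242 J.

-0.242 J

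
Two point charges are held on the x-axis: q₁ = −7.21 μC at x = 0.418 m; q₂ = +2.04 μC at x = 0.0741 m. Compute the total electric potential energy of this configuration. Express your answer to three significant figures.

-0.384 J

The work to assemble the configuration equals its total potential energy, U = Σ kqᵢqⱼ/rᵢⱼ over all pairs.
Pair separations: r₁₂ = 0.344 m.
U = (-0.384) = -0.384 J.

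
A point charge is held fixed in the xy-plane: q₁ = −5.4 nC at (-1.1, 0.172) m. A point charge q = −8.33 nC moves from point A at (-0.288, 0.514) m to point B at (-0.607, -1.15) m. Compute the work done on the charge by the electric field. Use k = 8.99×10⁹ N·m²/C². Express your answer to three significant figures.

The work done by the electric force is W_field = −ΔU = −q(V_B − V_A) = q(V_A − V_B).
At A: distance to the source charge is 0.881 m; V_A = kq₁/r = -55.1 V.
At B: distance to the source charge is 1.41 m; V_B = kq₁/r = -34.4 V.
ΔV = V_B − V_A = 20.7 V.
W_field = −qΔV = −(-8.33×10⁻⁹ C)(20.7 V) = 1.72×10⁻⁷ J.

1.72×10⁻⁷ J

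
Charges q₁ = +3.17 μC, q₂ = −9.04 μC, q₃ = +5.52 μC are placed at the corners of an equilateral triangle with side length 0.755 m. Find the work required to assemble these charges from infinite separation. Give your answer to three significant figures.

-0.727 J

The assembly work is the sum of pairwise potential energies, U = Σ_{i<j} kqᵢqⱼ/rᵢⱼ.
All three pair separations equal the side length, 0.755 m.
U = (-0.341) + (0.208) + (-0.594) = -0.727 J.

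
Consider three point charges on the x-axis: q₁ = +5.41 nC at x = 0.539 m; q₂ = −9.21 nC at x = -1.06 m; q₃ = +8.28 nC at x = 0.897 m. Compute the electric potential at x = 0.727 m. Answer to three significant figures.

Electric potential is a scalar, so the contributions from each charge add algebraically: V = Σ kqᵢ/rᵢ.
Distances from the field point to each charge: r₁ = 0.188 m, r₂ = 1.79 m, r₃ = 0.170 m.
V = k[(5.41×10⁻⁹)/(0.188) + (-9.21×10⁻⁹)/(1.79) + (8.28×10⁻⁹)/(0.170)] = 650 V.

650 V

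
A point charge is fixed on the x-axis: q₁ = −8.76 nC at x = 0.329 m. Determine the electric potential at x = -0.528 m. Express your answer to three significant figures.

The total potential is the scalar sum of each charge's contribution, V = Σ kqᵢ/rᵢ.
V = k[(-8.76×10⁻⁹)/(0.857)] = -91.9 V.

-91.9 V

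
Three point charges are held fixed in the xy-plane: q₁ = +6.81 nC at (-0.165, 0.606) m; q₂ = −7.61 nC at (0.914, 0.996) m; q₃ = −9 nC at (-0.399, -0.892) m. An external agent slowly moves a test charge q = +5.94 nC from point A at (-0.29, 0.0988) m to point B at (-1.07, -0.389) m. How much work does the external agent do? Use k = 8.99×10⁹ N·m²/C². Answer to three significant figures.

-4.14×10⁻⁷ J

For quasistatic motion the external work equals the change in potential energy: W_ext = qΔV = q(V_B − V_A).
At A: distances to the source charges are 0.522 m, 1.50 m, 0.997 m; V_A = Σ kqᵢ/rᵢ = -9.54 V.
At B: distances to the source charges are 1.35 m, 2.42 m, 0.839 m; V_B = Σ kqᵢ/rᵢ = -79.2 V.
ΔV = V_B − V_A = -69.7 V.
W_ext = qΔV = (5.94×10⁻⁹ C)(-69.7 V) = -4.14×10⁻⁷ J.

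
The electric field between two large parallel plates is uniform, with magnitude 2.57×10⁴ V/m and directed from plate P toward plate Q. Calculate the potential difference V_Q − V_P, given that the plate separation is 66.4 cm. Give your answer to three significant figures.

In a uniform field, potential decreases in the direction of E: ΔV = −E·d for a displacement d parallel to E.
Going from P to Q is a displacement of 66.4 cm along the field, so V_Q − V_P = −Ed = -1.71×10⁴ V.

-1.71×10⁴ V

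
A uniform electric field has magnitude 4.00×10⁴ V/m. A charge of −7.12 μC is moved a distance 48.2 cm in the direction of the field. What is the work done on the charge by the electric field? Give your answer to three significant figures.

The potential change for a displacement 48.2 cm in the direction of the field is ΔV = −Ed = -1.93×10⁴ V.
W_field = −qΔV = -0.137 J.

-0.137 J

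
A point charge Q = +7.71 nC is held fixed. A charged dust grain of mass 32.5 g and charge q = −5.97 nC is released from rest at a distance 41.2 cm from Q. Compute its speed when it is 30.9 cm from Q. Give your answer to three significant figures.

Only the electrostatic force acts, so mechanical energy is conserved: ½mv² = U₁ − U₂ = kQq(1/r₁ − 1/r₂).
U₁ − U₂ = (8.99×10⁹ N·m²/C²)(7.71×10⁻⁹ C)(-5.97×10⁻⁹ C)(1/0.412 − 1/0.309) = 3.35×10⁻⁷ J.
v = √(2·3.35×10⁻⁷/0.0325) = 4.54×10⁻³ m/s.

4.54×10⁻³ m/s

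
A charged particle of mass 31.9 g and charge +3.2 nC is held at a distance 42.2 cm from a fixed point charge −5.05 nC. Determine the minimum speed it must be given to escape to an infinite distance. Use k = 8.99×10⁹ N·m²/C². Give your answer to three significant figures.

4.65×10⁻³ m/s

To just escape, total mechanical energy must reach zero at infinity: ½mv²_min + U = 0, so ½mv²_min = −U = |kQq|/r.
|U| = |kQq|/r = (8.99×10⁹ N·m²/C²)(5.05×10⁻⁹)(3.20×10⁻⁹)/(0.422) = 3.44×10⁻⁷ J.
v_min = √(2|U|/m) = √(2·3.44×10⁻⁷/0.0319) = 4.65×10⁻³ m/s.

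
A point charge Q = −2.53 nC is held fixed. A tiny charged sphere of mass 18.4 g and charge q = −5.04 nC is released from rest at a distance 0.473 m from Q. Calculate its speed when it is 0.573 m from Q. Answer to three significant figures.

2.14×10⁻³ m/s

Only the electrostatic force acts, so mechanical energy is conserved: ½mv² = U₁ − U₂ = kQq(1/r₁ − 1/r₂).
U₁ − U₂ = (8.99×10⁹ N·m²/C²)(-2.53×10⁻⁹ C)(-5.04×10⁻⁹ C)(1/0.473 − 1/0.573) = 4.23×10⁻⁸ J.
v = √(2·4.23×10⁻⁸/0.0184) = 2.14×10⁻³ m/s.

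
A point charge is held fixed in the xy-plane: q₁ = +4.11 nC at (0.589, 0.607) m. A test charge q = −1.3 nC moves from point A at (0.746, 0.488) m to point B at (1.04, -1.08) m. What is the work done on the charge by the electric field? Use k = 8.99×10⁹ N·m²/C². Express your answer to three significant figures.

-2.16×10⁻⁷ J

The work done by the electric force is W_field = −ΔU = −q(V_B − V_A) = q(V_A − V_B).
At A: distance to the source charge is 0.197 m; V_A = kq₁/r = 188 V.
At B: distance to the source charge is 1.75 m; V_B = kq₁/r = 21.2 V.
ΔV = V_B − V_A = -166 V.
W_field = −qΔV = −(-1.30×10⁻⁹ C)(-166 V) = -2.16×10⁻⁷ J.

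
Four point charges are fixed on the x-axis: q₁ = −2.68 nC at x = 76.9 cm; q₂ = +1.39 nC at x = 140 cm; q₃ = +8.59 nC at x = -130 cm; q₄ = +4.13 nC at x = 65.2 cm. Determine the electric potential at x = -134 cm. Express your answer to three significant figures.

1940 V

Electric potential is a scalar, so the contributions from each charge add algebraically: V = Σ kqᵢ/rᵢ.
Distances from the field point to each charge: r₁ = 2.11 m, r₂ = 2.74 m, r₃ = 0.0400 m, r₄ = 1.99 m.
V = k[(-2.68×10⁻⁹)/(2.11) + (1.39×10⁻⁹)/(2.74) + (8.59×10⁻⁹)/(0.0400) + (4.13×10⁻⁹)/(1.99)] = 1940 V.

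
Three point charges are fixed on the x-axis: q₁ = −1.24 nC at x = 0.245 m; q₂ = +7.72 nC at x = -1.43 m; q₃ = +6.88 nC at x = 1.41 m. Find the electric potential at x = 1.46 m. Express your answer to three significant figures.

1250 V

Electric potential is a scalar, so the contributions from each charge add algebraically: V = Σ kqᵢ/rᵢ.
Distances from the field point to each charge: r₁ = 1.21 m, r₂ = 2.89 m, r₃ = 0.0500 m.
V = k[(-1.24×10⁻⁹)/(1.21) + (7.72×10⁻⁹)/(2.89) + (6.88×10⁻⁹)/(0.0500)] = 1250 V.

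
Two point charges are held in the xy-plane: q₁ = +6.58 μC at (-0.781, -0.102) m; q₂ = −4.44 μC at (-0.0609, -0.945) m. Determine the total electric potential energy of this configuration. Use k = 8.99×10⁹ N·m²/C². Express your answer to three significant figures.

-0.237 J

The assembly work is the sum of pairwise potential energies, U = Σ_{i<j} kqᵢqⱼ/rᵢⱼ.
Pair separations: r₁₂ = 1.11 m.
U = (-0.237) = -0.237 J.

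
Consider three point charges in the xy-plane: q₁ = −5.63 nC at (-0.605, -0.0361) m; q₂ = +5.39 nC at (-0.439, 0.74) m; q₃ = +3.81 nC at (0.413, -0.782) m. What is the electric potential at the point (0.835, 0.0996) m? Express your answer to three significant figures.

34.0 V

Electric potential is a scalar, so the contributions from each charge add algebraically: V = Σ kqᵢ/rᵢ.
Distances from the field point to each charge: r₁ = 1.45 m, r₂ = 1.43 m, r₃ = 0.977 m.
V = k[(-5.63×10⁻⁹)/(1.45) + (5.39×10⁻⁹)/(1.43) + (3.81×10⁻⁹)/(0.977)] = 34.0 V.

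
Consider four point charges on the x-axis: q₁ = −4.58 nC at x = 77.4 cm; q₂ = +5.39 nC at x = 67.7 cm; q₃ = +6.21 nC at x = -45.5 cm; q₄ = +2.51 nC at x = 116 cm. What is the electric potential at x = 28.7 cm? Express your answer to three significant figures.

The total potential is the scalar sum of each charge's contribution, V = Σ kqᵢ/rᵢ.
Distances from the field point to each charge: r₁ = 0.487 m, r₂ = 0.390 m, r₃ = 0.742 m, r₄ = 0.873 m.
V = k[(-4.58×10⁻⁹)/(0.487) + (5.39×10⁻⁹)/(0.390) + (6.21×10⁻⁹)/(0.742) + (2.51×10⁻⁹)/(0.873)] = 141 V.

141 V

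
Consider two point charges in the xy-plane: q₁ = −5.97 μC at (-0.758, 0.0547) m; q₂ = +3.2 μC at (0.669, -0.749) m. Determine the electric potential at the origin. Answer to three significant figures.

Electric potential is a scalar, so the contributions from each charge add algebraically: V = Σ kqᵢ/rᵢ.
Distances from the field point to each charge: r₁ = 0.760 m, r₂ = 1.00 m.
V = k[(-5.97×10⁻⁶)/(0.760) + (3.20×10⁻⁶)/(1.00)] = -4.20×10⁴ V.

-4.20×10⁴ V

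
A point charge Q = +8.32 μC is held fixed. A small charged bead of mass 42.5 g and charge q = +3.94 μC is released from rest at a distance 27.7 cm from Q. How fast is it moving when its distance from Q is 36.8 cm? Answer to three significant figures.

3.52 m/s

Only the electrostatic force acts, so mechanical energy is conserved: ½mv² = U₁ − U₂ = kQq(1/r₁ − 1/r₂).
U₁ − U₂ = (8.99×10⁹ N·m²/C²)(8.32×10⁻⁶ C)(3.94×10⁻⁶ C)(1/0.277 − 1/0.368) = 0.263 J.
v = √(2·0.263/0.0425) = 3.52 m/s.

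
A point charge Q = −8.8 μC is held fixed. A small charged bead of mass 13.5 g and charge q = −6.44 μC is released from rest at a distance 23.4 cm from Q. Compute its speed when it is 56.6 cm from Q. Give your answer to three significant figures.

13.8 m/s

Only the electrostatic force acts, so mechanical energy is conserved: ½mv² = U₁ − U₂ = kQq(1/r₁ − 1/r₂).
U₁ − U₂ = (8.99×10⁹ N·m²/C²)(-8.80×10⁻⁶ C)(-6.44×10⁻⁶ C)(1/0.234 − 1/0.566) = 1.28 J.
v = √(2·1.28/0.0135) = 13.8 m/s.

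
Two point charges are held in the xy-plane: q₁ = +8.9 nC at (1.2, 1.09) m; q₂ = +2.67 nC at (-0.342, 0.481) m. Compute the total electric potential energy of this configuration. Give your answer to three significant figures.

1.29×10⁻⁷ J

The assembly work is the sum of pairwise potential energies, U = Σ_{i<j} kqᵢqⱼ/rᵢⱼ.
Pair separations: r₁₂ = 1.66 m.
U = (1.29×10⁻⁷) = 1.29×10⁻⁷ J.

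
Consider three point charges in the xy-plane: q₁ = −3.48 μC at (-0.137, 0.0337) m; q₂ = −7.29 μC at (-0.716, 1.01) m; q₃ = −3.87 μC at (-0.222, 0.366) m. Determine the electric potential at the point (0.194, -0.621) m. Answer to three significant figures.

The total potential is the scalar sum of each charge's contribution, V = Σ kqᵢ/rᵢ.
Distances from the field point to each charge: r₁ = 0.734 m, r₂ = 1.87 m, r₃ = 1.07 m.
V = k[(-3.48×10⁻⁶)/(0.734) + (-7.29×10⁻⁶)/(1.87) + (-3.87×10⁻⁶)/(1.07)] = -1.10×10⁵ V.

-1.10×10⁵ V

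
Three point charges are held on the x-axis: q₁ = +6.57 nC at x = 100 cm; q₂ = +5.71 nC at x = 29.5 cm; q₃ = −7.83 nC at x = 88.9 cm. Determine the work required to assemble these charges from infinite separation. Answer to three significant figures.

The work to assemble the configuration equals its total potential energy, U = Σ kqᵢqⱼ/rᵢⱼ over all pairs.
Pair separations: r₁₂ = 0.705 m, r₁₃ = 0.111 m, r₂₃ = 0.594 m.
U = (4.78×10⁻⁷) + (-4.17×10⁻⁶) + (-6.77×10⁻⁷) = -4.36×10⁻⁶ J.

-4.36×10⁻⁶ J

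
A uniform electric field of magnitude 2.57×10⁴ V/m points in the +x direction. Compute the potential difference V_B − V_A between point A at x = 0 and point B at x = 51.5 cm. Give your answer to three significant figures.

-1.32×10⁴ V

In a uniform field, potential decreases in the direction of E: V_B − V_A = −E·Δx.
V_B − V_A = −(2.57×10⁴ V/m)(0.515 m) = -1.32×10⁴ V.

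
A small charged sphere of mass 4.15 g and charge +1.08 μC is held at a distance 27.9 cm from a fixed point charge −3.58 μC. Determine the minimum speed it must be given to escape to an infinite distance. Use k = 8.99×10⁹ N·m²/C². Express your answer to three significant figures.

7.75 m/s

To just escape, total mechanical energy must reach zero at infinity: ½mv²_min + U = 0, so ½mv²_min = −U = |kQq|/r.
|U| = |kQq|/r = (8.99×10⁹ N·m²/C²)(3.58×10⁻⁶)(1.08×10⁻⁶)/(0.279) = 0.125 J.
v_min = √(2|U|/m) = √(2·0.125/4.15×10⁻³) = 7.75 m/s.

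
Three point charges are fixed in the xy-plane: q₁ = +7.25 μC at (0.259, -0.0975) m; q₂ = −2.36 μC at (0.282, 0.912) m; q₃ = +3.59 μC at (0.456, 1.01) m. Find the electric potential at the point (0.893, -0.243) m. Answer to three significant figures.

Electric potential is a scalar, so the contributions from each charge add algebraically: V = Σ kqᵢ/rᵢ.
Distances from the field point to each charge: r₁ = 0.650 m, r₂ = 1.31 m, r₃ = 1.33 m.
V = k[(7.25×10⁻⁶)/(0.650) + (-2.36×10⁻⁶)/(1.31) + (3.59×10⁻⁶)/(1.33)] = 1.08×10⁵ V.

1.08×10⁵ V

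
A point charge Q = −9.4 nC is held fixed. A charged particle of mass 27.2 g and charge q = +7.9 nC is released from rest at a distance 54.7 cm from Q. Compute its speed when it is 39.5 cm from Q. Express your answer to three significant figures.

5.88×10⁻³ m/s

Only the electrostatic force acts, so mechanical energy is conserved: ½mv² = U₁ − U₂ = kQq(1/r₁ − 1/r₂).
U₁ − U₂ = (8.99×10⁹ N·m²/C²)(-9.40×10⁻⁹ C)(7.90×10⁻⁹ C)(1/0.547 − 1/0.395) = 4.70×10⁻⁷ J.
v = √(2·4.70×10⁻⁷/0.0272) = 5.88×10⁻³ m/s.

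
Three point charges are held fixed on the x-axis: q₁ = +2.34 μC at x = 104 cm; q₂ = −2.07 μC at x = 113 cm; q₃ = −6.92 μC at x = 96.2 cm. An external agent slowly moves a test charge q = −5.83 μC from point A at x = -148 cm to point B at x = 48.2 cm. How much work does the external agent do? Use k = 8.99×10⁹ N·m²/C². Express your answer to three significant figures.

For quasistatic motion the external work equals the change in potential energy: W_ext = qΔV = q(V_B − V_A).
At A: distances to the source charges are 2.52 m, 2.61 m, 2.44 m; V_A = Σ kqᵢ/rᵢ = -2.43×10⁴ V.
At B: distances to the source charges are 0.558 m, 0.648 m, 0.480 m; V_B = Σ kqᵢ/rᵢ = -1.21×10⁵ V.
ΔV = V_B − V_A = -9.64×10⁴ V.
W_ext = qΔV = (-5.83×10⁻⁶ C)(-9.64×10⁴ V) = 0.562 J.

0.562 J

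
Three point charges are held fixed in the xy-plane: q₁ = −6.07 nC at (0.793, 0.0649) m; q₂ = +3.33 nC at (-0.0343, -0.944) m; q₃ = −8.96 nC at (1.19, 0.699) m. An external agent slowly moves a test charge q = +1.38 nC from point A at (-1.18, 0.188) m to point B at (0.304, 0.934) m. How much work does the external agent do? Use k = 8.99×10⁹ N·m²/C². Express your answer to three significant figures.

-1.17×10⁻⁷ J

For quasistatic motion the external work equals the change in potential energy: W_ext = qΔV = q(V_B − V_A).
At A: distances to the source charges are 1.98 m, 1.61 m, 2.42 m; V_A = Σ kqᵢ/rᵢ = -42.2 V.
At B: distances to the source charges are 0.997 m, 1.91 m, 0.917 m; V_B = Σ kqᵢ/rᵢ = -127 V.
ΔV = V_B − V_A = -84.7 V.
W_ext = qΔV = (1.38×10⁻⁹ C)(-84.7 V) = -1.17×10⁻⁷ J.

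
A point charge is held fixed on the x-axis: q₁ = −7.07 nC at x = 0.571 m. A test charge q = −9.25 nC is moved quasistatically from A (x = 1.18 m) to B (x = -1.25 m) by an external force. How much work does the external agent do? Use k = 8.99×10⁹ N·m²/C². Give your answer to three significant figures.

-6.43×10⁻⁷ J

For quasistatic motion the external work equals the change in potential energy: W_ext = qΔV = q(V_B − V_A).
At A: distance to the source charge is 0.609 m; V_A = kq₁/r = -104 V.
At B: distance to the source charge is 1.82 m; V_B = kq₁/r = -34.9 V.
ΔV = V_B − V_A = 69.5 V.
W_ext = qΔV = (-9.25×10⁻⁹ C)(69.5 V) = -6.43×10⁻⁷ J.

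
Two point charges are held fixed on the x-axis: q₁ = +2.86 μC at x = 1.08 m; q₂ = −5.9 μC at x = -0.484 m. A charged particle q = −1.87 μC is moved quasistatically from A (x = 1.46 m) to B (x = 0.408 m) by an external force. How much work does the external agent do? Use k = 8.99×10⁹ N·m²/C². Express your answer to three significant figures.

0.115 J

For quasistatic motion the external work equals the change in potential energy: W_ext = qΔV = q(V_B − V_A).
At A: distances to the source charges are 0.380 m, 1.94 m; V_A = Σ kqᵢ/rᵢ = 4.04×10⁴ V.
At B: distances to the source charges are 0.672 m, 0.892 m; V_B = Σ kqᵢ/rᵢ = -2.12×10⁴ V.
ΔV = V_B − V_A = -6.16×10⁴ V.
W_ext = qΔV = (-1.87×10⁻⁶ C)(-6.16×10⁴ V) = 0.115 J.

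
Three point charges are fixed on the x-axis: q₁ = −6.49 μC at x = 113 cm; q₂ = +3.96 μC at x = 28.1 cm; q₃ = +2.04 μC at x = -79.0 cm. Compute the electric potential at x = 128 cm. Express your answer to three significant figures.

Electric potential is a scalar, so the contributions from each charge add algebraically: V = Σ kqᵢ/rᵢ.
Distances from the field point to each charge: r₁ = 0.150 m, r₂ = 0.999 m, r₃ = 2.07 m.
V = k[(-6.49×10⁻⁶)/(0.150) + (3.96×10⁻⁶)/(0.999) + (2.04×10⁻⁶)/(2.07)] = -3.44×10⁵ V.

-3.44×10⁵ V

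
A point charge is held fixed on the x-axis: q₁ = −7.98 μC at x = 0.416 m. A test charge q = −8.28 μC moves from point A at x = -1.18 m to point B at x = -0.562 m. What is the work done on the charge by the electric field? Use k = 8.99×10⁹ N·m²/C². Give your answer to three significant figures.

-0.235 J

The work done by the electric force is W_field = −ΔU = −q(V_B − V_A) = q(V_A − V_B).
At A: distance to the source charge is 1.60 m; V_A = kq₁/r = -4.50×10⁴ V.
At B: distance to the source charge is 0.978 m; V_B = kq₁/r = -7.34×10⁴ V.
ΔV = V_B − V_A = -2.84×10⁴ V.
W_field = −qΔV = −(-8.28×10⁻⁶ C)(-2.84×10⁴ V) = -0.235 J.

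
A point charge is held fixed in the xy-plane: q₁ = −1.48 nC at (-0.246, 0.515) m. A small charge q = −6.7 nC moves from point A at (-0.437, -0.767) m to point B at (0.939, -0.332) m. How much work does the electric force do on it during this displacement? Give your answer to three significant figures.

7.58×10⁻⁹ J

The work done by the electric force is W_field = −ΔU = −q(V_B − V_A) = q(V_A − V_B).
At A: distance to the source charge is 1.30 m; V_A = kq₁/r = -10.3 V.
At B: distance to the source charge is 1.46 m; V_B = kq₁/r = -9.13 V.
ΔV = V_B − V_A = 1.13 V.
W_field = −qΔV = −(-6.70×10⁻⁹ C)(1.13 V) = 7.58×10⁻⁹ J.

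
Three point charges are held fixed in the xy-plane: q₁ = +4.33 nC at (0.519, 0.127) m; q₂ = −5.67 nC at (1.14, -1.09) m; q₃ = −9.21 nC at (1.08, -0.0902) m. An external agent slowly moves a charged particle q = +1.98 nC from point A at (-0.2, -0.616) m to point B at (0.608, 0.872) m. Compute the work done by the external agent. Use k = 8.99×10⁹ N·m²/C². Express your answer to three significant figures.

1.50×10⁻⁸ J

For quasistatic motion the external work equals the change in potential energy: W_ext = qΔV = q(V_B − V_A).
At A: distances to the source charges are 1.03 m, 1.42 m, 1.38 m; V_A = Σ kqᵢ/rᵢ = -58.0 V.
At B: distances to the source charges are 0.750 m, 2.03 m, 1.07 m; V_B = Σ kqᵢ/rᵢ = -50.4 V.
ΔV = V_B − V_A = 7.60 V.
W_ext = qΔV = (1.98×10⁻⁹ C)(7.60 V) = 1.50×10⁻⁸ J.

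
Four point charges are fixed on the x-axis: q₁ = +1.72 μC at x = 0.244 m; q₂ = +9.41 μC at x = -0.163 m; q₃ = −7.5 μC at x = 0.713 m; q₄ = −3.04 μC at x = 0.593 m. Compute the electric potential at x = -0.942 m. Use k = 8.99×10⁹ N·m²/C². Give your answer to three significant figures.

The total potential is the scalar sum of each charge's contribution, V = Σ kqᵢ/rᵢ.
Distances from the field point to each charge: r₁ = 1.19 m, r₂ = 0.779 m, r₃ = 1.65 m, r₄ = 1.53 m.
V = k[(1.72×10⁻⁶)/(1.19) + (9.41×10⁻⁶)/(0.779) + (-7.50×10⁻⁶)/(1.65) + (-3.04×10⁻⁶)/(1.53)] = 6.31×10⁴ V.

6.31×10⁴ V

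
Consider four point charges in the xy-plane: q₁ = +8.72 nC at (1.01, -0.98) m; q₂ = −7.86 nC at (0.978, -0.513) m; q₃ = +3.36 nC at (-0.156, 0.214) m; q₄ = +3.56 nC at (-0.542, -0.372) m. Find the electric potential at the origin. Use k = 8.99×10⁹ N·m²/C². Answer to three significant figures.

The total potential is the scalar sum of each charge's contribution, V = Σ kqᵢ/rᵢ.
Distances from the field point to each charge: r₁ = 1.41 m, r₂ = 1.10 m, r₃ = 0.265 m, r₄ = 0.657 m.
V = k[(8.72×10⁻⁹)/(1.41) + (-7.86×10⁻⁹)/(1.10) + (3.36×10⁻⁹)/(0.265) + (3.56×10⁻⁹)/(0.657)] = 154 V.

154 V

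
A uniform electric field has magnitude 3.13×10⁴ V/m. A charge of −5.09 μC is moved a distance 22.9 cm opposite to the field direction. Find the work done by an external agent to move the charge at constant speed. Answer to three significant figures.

The potential change for a displacement 22.9 cm opposite to the field direction is ΔV = +Ed = 7170 V.
W_ext = qΔV = -0.0365 J.

-0.0365 J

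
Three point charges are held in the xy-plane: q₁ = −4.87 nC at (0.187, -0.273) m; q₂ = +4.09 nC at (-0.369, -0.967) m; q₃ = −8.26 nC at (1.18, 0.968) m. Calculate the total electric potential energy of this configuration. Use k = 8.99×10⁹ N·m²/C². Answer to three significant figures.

-9.64×10⁻⁸ J

The work to assemble the configuration equals its total potential energy, U = Σ kqᵢqⱼ/rᵢⱼ over all pairs.
Pair separations: r₁₂ = 0.889 m, r₁₃ = 1.59 m, r₂₃ = 2.48 m.
U = (-2.01×10⁻⁷) + (2.28×10⁻⁷) + (-1.23×10⁻⁷) = -9.64×10⁻⁸ J.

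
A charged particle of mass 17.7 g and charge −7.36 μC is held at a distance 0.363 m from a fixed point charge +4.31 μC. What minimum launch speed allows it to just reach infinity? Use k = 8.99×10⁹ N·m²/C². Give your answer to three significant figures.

To just escape, total mechanical energy must reach zero at infinity: ½mv²_min + U = 0, so ½mv²_min = −U = |kQq|/r.
|U| = |kQq|/r = (8.99×10⁹ N·m²/C²)(4.31×10⁻⁶)(7.36×10⁻⁶)/(0.363) = 0.786 J.
v_min = √(2|U|/m) = √(2·0.786/0.0177) = 9.42 m/s.

9.42 m/s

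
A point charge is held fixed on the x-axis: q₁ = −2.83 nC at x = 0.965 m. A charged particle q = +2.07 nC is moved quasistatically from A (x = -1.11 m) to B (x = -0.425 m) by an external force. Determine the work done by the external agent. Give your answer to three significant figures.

-1.25×10⁻⁸ J

For quasistatic motion the external work equals the change in potential energy: W_ext = qΔV = q(V_B − V_A).
At A: distance to the source charge is 2.08 m; V_A = kq₁/r = -12.3 V.
At B: distance to the source charge is 1.39 m; V_B = kq₁/r = -18.3 V.
ΔV = V_B − V_A = -6.04 V.
W_ext = qΔV = (2.07×10⁻⁹ C)(-6.04 V) = -1.25×10⁻⁸ J.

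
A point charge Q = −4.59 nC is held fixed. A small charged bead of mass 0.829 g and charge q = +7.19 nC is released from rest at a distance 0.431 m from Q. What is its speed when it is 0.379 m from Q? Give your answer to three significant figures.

Only the electrostatic force acts, so mechanical energy is conserved: ½mv² = U₁ − U₂ = kQq(1/r₁ − 1/r₂).
U₁ − U₂ = (8.99×10⁹ N·m²/C²)(-4.59×10⁻⁹ C)(7.19×10⁻⁹ C)(1/0.431 − 1/0.379) = 9.44×10⁻⁸ J.
v = √(2·9.44×10⁻⁸/8.29×10⁻⁴) = 0.0151 m/s.

0.0151 m/s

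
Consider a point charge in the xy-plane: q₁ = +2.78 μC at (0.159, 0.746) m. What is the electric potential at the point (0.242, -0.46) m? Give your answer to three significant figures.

2.07×10⁴ V

The total potential is the scalar sum of each charge's contribution, V = Σ kqᵢ/rᵢ.
Distances from the field point to each charge: r₁ = 1.21 m.
V = k[(2.78×10⁻⁶)/(1.21)] = 2.07×10⁴ V.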